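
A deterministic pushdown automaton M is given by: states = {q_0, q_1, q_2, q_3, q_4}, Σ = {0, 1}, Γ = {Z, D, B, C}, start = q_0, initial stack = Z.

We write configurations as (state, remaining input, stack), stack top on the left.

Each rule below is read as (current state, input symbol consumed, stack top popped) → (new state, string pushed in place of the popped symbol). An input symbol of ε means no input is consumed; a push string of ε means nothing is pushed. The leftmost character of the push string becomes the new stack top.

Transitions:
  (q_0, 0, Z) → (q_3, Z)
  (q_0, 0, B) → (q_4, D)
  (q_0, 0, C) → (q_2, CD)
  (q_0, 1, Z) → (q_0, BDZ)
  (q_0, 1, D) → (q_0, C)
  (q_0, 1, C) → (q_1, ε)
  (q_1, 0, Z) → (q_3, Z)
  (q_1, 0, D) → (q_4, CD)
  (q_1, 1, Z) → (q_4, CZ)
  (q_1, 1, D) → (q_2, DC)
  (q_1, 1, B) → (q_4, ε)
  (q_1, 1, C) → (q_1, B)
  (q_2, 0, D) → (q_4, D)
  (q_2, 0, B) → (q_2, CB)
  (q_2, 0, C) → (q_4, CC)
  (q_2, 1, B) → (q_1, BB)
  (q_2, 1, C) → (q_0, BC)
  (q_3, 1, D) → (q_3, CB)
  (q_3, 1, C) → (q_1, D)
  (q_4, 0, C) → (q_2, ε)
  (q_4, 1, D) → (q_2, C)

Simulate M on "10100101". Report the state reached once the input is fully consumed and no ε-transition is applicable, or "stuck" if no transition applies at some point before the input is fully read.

q_2

(q_0, 10100101, Z)
  read 1, top Z: go to q_0, push BDZ → (q_0, 0100101, BDZ)
  read 0, top B: go to q_4, push D → (q_4, 100101, DDZ)
  read 1, top D: go to q_2, push C → (q_2, 00101, CDZ)
  read 0, top C: go to q_4, push CC → (q_4, 0101, CCDZ)
  read 0, top C: go to q_2, push ε → (q_2, 101, CDZ)
  read 1, top C: go to q_0, push BC → (q_0, 01, BCDZ)
  read 0, top B: go to q_4, push D → (q_4, 1, DCDZ)
  read 1, top D: go to q_2, push C → (q_2, ε, CCDZ)
All input consumed; M is in state q_2.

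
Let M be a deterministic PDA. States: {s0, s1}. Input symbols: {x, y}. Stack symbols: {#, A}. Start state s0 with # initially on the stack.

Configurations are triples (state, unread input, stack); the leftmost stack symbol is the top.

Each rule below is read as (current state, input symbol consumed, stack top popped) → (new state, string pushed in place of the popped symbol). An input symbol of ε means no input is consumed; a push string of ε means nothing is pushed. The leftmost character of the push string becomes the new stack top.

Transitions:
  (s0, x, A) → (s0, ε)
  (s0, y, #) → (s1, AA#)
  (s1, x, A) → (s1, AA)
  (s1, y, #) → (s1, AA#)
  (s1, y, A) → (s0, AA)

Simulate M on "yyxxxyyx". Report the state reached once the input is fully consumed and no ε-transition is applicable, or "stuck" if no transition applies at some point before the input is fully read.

(s0, yyxxxyyx, #)
  read y, top #: go to s1, push AA# → (s1, yxxxyyx, AA#)
  read y, top A: go to s0, push AA → (s0, xxxyyx, AAA#)
  read x, top A: go to s0, push ε → (s0, xxyyx, AA#)
  read x, top A: go to s0, push ε → (s0, xyyx, A#)
  read x, top A: go to s0, push ε → (s0, yyx, #)
  read y, top #: go to s1, push AA# → (s1, yx, AA#)
  read y, top A: go to s0, push AA → (s0, x, AAA#)
  read x, top A: go to s0, push ε → (s0, ε, AA#)
All input consumed; M is in state s0.

s0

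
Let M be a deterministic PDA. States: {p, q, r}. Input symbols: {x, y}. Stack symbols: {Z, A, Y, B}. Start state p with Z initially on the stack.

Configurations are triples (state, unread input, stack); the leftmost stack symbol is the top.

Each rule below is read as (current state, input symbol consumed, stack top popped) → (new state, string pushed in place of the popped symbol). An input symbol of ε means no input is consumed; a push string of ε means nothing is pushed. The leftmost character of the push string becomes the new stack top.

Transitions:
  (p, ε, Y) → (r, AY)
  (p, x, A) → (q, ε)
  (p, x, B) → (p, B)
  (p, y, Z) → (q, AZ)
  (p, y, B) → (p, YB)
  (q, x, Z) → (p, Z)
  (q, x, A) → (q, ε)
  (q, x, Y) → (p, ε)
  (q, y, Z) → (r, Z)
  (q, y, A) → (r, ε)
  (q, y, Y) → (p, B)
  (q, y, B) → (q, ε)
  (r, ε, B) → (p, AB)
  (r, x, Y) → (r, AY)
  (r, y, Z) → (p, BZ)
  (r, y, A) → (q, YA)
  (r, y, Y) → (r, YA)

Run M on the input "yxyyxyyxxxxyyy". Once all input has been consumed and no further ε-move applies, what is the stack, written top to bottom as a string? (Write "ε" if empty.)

BAYBZ

(p, yxyyxyyxxxxyyy, Z)
  read y, top Z: go to q, push AZ → (q, xyyxyyxxxxyyy, AZ)
  read x, top A: go to q, push ε → (q, yyxyyxxxxyyy, Z)
  read y, top Z: go to r, push Z → (r, yxyyxxxxyyy, Z)
  read y, top Z: go to p, push BZ → (p, xyyxxxxyyy, BZ)
  read x, top B: go to p, push B → (p, yyxxxxyyy, BZ)
  read y, top B: go to p, push YB → (p, yxxxxyyy, YBZ)
  ε-move, top Y: go to r, push AY → (r, yxxxxyyy, AYBZ)
  read y, top A: go to q, push YA → (q, xxxxyyy, YAYBZ)
  read x, top Y: go to p, push ε → (p, xxxyyy, AYBZ)
  read x, top A: go to q, push ε → (q, xxyyy, YBZ)
  read x, top Y: go to p, push ε → (p, xyyy, BZ)
  read x, top B: go to p, push B → (p, yyy, BZ)
  read y, top B: go to p, push YB → (p, yy, YBZ)
  ε-move, top Y: go to r, push AY → (r, yy, AYBZ)
  read y, top A: go to q, push YA → (q, y, YAYBZ)
  read y, top Y: go to p, push B → (p, ε, BAYBZ)
All input consumed in state p with stack BAYBZ.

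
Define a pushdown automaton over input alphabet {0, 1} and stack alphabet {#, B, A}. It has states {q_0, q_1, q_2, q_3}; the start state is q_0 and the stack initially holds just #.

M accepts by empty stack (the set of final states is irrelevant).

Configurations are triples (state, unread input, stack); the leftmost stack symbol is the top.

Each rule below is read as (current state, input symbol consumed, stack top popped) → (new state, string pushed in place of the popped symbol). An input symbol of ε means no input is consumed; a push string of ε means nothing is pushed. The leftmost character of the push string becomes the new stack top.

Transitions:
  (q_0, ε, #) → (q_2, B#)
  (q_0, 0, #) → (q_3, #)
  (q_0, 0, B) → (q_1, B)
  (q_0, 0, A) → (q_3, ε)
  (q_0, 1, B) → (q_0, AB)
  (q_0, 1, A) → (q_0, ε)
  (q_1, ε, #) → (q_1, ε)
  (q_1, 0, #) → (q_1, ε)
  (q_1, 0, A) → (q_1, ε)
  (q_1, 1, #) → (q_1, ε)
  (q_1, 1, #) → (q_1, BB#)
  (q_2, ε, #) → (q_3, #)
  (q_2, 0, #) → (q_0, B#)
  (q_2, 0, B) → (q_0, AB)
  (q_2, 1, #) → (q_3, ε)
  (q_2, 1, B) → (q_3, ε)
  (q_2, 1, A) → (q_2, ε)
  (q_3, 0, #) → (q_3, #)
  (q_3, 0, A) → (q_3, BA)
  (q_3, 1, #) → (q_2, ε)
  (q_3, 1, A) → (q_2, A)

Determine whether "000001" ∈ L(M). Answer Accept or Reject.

One accepting computation: (q_0, 000001, #) ⊢ (q_3, 00001, #) ⊢ (q_3, 0001, #) ⊢ (q_3, 001, #) ⊢ (q_3, 01, #) ⊢ (q_3, 1, #) ⊢ (q_2, ε, ε)
All input consumed and the stack is empty.

Accept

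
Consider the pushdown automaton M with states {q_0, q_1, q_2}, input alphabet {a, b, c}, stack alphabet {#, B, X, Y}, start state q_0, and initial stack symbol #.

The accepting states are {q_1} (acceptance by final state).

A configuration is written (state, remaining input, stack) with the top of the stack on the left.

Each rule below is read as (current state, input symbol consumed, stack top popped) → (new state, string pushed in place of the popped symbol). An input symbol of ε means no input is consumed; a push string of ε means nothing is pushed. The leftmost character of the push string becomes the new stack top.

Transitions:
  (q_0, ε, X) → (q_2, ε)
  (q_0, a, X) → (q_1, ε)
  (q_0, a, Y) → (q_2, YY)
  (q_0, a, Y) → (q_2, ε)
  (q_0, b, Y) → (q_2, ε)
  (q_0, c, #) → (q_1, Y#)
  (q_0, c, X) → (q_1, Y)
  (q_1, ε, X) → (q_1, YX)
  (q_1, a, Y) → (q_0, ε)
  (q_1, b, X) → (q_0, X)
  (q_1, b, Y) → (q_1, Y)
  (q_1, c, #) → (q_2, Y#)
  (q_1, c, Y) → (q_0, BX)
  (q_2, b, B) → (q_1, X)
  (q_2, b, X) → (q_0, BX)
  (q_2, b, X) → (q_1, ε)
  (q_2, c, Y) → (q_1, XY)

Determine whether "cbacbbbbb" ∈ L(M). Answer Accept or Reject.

One accepting computation: (q_0, cbacbbbbb, #) ⊢ (q_1, bacbbbbb, Y#) ⊢ (q_1, acbbbbb, Y#) ⊢ (q_0, cbbbbb, #) ⊢ (q_1, bbbbb, Y#) ⊢ (q_1, bbbb, Y#) ⊢ (q_1, bbb, Y#) ⊢ (q_1, bb, Y#) ⊢ (q_1, b, Y#) ⊢ (q_1, ε, Y#)
All input consumed and state q_1 ∈ F.

Accept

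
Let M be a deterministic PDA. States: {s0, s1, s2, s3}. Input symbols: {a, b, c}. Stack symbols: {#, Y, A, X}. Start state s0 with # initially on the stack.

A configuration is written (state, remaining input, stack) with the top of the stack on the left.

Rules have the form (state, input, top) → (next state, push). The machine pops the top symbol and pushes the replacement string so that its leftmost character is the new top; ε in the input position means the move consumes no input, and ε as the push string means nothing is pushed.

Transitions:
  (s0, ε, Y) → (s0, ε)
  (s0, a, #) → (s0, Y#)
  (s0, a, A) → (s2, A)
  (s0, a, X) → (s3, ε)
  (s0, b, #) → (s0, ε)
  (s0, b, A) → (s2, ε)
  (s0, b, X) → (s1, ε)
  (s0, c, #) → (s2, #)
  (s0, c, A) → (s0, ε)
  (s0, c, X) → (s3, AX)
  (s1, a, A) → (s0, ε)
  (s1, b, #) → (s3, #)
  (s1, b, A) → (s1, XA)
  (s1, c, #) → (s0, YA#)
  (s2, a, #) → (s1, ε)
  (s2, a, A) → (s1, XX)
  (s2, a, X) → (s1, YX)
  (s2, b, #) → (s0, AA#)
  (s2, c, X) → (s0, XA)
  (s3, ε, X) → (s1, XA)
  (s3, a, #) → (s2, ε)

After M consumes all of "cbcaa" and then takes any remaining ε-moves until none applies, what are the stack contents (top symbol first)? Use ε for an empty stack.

XX#

(s0, cbcaa, #) ⊢ (s2, bcaa, #) ⊢ (s0, caa, AA#) ⊢ (s0, aa, A#) ⊢ (s2, a, A#) ⊢ (s1, ε, XX#)
All input consumed in state s1 with stack XX#.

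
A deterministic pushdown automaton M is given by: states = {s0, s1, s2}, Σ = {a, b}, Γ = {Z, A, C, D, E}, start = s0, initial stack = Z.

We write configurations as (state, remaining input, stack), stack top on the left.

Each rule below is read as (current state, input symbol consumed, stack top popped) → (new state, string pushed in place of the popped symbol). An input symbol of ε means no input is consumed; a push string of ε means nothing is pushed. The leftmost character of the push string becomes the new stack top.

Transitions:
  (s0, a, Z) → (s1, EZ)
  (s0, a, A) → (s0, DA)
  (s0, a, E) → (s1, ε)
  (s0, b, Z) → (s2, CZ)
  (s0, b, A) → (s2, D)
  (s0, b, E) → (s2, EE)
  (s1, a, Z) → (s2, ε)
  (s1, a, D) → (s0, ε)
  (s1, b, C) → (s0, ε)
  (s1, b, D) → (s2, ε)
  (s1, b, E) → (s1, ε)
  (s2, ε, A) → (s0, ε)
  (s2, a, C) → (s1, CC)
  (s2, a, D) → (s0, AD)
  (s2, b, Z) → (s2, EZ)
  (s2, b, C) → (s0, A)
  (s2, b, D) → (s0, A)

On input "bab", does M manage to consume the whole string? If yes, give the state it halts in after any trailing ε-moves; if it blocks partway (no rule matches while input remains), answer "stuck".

(s0, bab, Z)
  read b, top Z: go to s2, push CZ → (s2, ab, CZ)
  read a, top C: go to s1, push CC → (s1, b, CCZ)
  read b, top C: go to s0, push ε → (s0, ε, CZ)
All input consumed; M is in state s0.

s0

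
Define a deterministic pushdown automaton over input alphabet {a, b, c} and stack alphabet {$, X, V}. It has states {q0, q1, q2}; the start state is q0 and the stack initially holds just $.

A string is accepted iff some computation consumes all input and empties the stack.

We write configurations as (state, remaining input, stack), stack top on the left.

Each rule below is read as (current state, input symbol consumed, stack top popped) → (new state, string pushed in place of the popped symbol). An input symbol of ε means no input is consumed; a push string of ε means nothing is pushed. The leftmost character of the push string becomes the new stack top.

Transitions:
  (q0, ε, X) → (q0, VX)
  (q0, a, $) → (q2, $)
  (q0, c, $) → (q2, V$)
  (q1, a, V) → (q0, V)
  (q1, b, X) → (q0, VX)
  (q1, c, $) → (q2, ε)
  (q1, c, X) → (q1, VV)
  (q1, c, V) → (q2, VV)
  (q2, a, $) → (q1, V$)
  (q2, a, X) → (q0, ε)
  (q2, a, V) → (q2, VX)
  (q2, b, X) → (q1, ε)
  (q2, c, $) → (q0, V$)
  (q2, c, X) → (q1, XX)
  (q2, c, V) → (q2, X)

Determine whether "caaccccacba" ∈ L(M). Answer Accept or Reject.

(q0, caaccccacba, $)
  read c, top $: go to q2, push V$ → (q2, aaccccacba, V$)
  read a, top V: go to q2, push VX → (q2, accccacba, VX$)
  read a, top V: go to q2, push VX → (q2, ccccacba, VXX$)
  read c, top V: go to q2, push X → (q2, cccacba, XXX$)
  read c, top X: go to q1, push XX → (q1, ccacba, XXXX$)
  read c, top X: go to q1, push VV → (q1, cacba, VVXXX$)
  read c, top V: go to q2, push VV → (q2, acba, VVVXXX$)
  read a, top V: go to q2, push VX → (q2, cba, VXVVXXX$)
  read c, top V: go to q2, push X → (q2, ba, XXVVXXX$)
  read b, top X: go to q1, push ε → (q1, a, XVVXXX$)
No transition applies at (q1, a, XVVXXX$); input not fully consumed.

Reject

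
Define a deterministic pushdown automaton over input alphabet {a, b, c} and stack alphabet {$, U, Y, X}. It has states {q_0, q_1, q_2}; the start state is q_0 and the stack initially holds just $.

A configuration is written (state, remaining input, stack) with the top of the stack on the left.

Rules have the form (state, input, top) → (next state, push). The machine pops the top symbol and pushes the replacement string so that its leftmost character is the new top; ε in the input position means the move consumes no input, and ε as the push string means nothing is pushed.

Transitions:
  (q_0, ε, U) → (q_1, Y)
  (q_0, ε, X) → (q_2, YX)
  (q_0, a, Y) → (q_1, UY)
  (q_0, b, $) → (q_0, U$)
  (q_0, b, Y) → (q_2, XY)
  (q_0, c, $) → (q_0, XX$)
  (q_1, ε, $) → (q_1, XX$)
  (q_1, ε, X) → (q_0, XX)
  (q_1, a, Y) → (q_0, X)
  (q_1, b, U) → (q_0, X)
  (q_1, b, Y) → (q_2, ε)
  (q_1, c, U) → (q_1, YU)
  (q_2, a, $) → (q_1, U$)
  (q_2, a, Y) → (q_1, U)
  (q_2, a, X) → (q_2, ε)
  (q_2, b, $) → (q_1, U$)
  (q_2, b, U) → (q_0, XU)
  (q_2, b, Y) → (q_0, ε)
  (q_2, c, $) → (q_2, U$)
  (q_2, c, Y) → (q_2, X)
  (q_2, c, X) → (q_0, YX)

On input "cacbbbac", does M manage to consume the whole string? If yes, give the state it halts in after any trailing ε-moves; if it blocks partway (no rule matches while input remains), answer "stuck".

(q_0, cacbbbac, $) ⊢ (q_0, acbbbac, XX$) ⊢ (q_2, acbbbac, YXX$) ⊢ (q_1, cbbbac, UXX$) ⊢ (q_1, bbbac, YUXX$) ⊢ (q_2, bbac, UXX$) ⊢ (q_0, bac, XUXX$) ⊢ (q_2, bac, YXUXX$) ⊢ (q_0, ac, XUXX$) ⊢ (q_2, ac, YXUXX$) ⊢ (q_1, c, UXUXX$) ⊢ (q_1, ε, YUXUXX$)
All input consumed; M is in state q_1.

q_1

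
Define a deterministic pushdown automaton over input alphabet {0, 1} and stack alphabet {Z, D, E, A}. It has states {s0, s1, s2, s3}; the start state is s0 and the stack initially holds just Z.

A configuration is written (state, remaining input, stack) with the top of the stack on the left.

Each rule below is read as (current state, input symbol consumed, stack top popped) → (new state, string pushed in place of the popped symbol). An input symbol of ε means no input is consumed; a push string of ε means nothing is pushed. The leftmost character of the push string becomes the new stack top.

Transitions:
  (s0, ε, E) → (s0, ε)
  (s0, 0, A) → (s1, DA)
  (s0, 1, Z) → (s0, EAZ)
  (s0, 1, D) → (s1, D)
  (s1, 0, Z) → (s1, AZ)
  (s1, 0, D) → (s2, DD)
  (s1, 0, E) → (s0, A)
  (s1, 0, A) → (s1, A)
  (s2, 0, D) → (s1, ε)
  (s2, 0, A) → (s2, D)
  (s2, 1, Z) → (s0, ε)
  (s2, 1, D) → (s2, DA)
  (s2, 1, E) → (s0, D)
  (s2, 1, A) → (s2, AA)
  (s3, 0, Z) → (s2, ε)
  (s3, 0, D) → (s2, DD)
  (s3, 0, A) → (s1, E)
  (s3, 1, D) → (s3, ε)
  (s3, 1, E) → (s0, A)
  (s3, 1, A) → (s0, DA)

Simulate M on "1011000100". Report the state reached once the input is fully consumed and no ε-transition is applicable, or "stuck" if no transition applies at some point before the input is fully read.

(s0, 1011000100, Z)
  read 1, top Z: go to s0, push EAZ → (s0, 011000100, EAZ)
  ε-move, top E: go to s0, push ε → (s0, 011000100, AZ)
  read 0, top A: go to s1, push DA → (s1, 11000100, DAZ)
No transition for (s1, 1, top D); M blocks with input 11000100 remaining.

stuck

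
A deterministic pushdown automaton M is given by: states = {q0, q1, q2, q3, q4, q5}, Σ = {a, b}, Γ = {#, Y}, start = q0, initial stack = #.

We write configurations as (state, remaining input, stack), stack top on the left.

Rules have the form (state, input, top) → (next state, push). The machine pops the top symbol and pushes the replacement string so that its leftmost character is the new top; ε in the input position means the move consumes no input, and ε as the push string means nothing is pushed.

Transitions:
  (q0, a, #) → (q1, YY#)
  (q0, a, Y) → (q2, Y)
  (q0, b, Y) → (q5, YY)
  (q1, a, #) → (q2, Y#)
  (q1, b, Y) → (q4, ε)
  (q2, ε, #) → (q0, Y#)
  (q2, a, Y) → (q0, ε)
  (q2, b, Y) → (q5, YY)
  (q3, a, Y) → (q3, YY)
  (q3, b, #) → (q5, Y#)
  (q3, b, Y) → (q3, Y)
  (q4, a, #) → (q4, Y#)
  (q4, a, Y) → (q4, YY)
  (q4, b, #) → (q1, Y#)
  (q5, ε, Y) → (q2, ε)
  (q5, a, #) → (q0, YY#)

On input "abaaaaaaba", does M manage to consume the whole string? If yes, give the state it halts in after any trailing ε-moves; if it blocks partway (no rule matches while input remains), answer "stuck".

(q0, abaaaaaaba, #)
  read a, top #: go to q1, push YY# → (q1, baaaaaaba, YY#)
  read b, top Y: go to q4, push ε → (q4, aaaaaaba, Y#)
  read a, top Y: go to q4, push YY → (q4, aaaaaba, YY#)
  read a, top Y: go to q4, push YY → (q4, aaaaba, YYY#)
  read a, top Y: go to q4, push YY → (q4, aaaba, YYYY#)
  read a, top Y: go to q4, push YY → (q4, aaba, YYYYY#)
  read a, top Y: go to q4, push YY → (q4, aba, YYYYYY#)
  read a, top Y: go to q4, push YY → (q4, ba, YYYYYYY#)
No transition for (q4, b, top Y); M blocks with input ba remaining.

stuck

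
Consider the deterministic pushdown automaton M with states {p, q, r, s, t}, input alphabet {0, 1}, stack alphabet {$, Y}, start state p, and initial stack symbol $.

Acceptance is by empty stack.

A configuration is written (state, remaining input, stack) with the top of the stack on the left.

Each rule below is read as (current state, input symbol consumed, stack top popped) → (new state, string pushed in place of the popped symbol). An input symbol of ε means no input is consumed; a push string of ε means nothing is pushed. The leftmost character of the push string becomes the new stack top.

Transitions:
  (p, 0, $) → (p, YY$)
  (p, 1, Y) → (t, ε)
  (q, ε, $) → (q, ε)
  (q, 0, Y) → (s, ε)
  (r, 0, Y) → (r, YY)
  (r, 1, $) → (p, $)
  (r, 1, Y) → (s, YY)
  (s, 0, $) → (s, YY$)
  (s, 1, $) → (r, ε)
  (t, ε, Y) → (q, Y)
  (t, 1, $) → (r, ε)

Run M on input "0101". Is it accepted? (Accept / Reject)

(p, 0101, $)
  read 0, top $: go to p, push YY$ → (p, 101, YY$)
  read 1, top Y: go to t, push ε → (t, 01, Y$)
  ε-move, top Y: go to q, push Y → (q, 01, Y$)
  read 0, top Y: go to s, push ε → (s, 1, $)
  read 1, top $: go to r, push ε → (r, ε, ε)
All input consumed and the stack is empty.

Accept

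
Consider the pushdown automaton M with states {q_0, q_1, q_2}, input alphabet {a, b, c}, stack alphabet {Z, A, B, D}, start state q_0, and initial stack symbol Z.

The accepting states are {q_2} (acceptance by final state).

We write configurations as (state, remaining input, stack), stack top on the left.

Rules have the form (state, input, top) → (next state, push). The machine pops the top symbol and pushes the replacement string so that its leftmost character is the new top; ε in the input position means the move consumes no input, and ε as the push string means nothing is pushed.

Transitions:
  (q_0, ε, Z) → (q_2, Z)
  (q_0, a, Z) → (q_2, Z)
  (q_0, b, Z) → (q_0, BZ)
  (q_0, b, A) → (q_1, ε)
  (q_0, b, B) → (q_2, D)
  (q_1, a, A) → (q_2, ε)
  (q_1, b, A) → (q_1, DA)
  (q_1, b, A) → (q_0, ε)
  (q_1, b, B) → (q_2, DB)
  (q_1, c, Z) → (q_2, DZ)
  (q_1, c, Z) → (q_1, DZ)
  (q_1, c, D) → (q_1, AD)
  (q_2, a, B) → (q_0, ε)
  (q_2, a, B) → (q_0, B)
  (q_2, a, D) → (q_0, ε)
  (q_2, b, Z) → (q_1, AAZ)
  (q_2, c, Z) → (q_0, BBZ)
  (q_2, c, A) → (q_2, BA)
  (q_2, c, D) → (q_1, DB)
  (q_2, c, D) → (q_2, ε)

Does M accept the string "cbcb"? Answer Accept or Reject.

No computation consumes all input and reaches a final state.

Reject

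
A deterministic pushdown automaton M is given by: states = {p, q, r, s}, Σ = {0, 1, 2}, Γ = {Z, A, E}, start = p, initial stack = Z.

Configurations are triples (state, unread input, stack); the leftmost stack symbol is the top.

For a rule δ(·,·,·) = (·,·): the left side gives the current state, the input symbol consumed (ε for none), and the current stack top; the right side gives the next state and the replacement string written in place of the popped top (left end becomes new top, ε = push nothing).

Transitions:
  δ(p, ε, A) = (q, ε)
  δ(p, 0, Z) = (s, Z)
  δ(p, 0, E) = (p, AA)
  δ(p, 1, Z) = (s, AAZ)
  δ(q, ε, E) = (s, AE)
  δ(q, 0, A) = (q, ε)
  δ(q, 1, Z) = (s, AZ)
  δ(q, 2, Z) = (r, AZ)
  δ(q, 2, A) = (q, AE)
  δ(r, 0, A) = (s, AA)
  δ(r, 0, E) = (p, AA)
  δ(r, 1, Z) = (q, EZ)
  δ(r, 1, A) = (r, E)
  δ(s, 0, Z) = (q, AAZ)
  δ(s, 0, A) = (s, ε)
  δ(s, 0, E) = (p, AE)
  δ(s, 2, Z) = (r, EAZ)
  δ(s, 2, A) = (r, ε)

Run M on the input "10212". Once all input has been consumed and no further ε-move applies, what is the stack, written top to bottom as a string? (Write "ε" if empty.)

EZ

(p, 10212, Z)
  read 1, top Z: go to s, push AAZ → (s, 0212, AAZ)
  read 0, top A: go to s, push ε → (s, 212, AZ)
  read 2, top A: go to r, push ε → (r, 12, Z)
  read 1, top Z: go to q, push EZ → (q, 2, EZ)
  ε-move, top E: go to s, push AE → (s, 2, AEZ)
  read 2, top A: go to r, push ε → (r, ε, EZ)
All input consumed in state r with stack EZ.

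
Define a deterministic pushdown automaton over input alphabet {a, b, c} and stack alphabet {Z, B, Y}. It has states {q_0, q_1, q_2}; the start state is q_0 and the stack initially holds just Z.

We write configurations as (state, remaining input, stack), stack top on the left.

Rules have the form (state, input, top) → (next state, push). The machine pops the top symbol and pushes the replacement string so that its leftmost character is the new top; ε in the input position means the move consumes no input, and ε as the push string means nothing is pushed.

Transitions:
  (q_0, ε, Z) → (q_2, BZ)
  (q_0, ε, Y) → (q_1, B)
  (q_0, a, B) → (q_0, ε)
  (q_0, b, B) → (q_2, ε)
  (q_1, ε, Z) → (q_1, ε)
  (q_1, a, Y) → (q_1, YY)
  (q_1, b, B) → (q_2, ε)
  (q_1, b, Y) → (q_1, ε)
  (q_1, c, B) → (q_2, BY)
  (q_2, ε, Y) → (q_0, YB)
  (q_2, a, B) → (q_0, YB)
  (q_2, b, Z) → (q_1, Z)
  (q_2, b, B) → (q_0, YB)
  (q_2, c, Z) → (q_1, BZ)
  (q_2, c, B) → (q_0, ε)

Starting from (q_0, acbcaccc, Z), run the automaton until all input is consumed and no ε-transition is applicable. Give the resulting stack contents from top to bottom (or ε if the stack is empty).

BYBYBYBZ

(q_0, acbcaccc, Z) ⊢ (q_2, acbcaccc, BZ) ⊢ (q_0, cbcaccc, YBZ) ⊢ (q_1, cbcaccc, BBZ) ⊢ (q_2, bcaccc, BYBZ) ⊢ (q_0, caccc, YBYBZ) ⊢ (q_1, caccc, BBYBZ) ⊢ (q_2, accc, BYBYBZ) ⊢ (q_0, ccc, YBYBYBZ) ⊢ (q_1, ccc, BBYBYBZ) ⊢ (q_2, cc, BYBYBYBZ) ⊢ (q_0, c, YBYBYBZ) ⊢ (q_1, c, BBYBYBZ) ⊢ (q_2, ε, BYBYBYBZ)
All input consumed in state q_2 with stack BYBYBYBZ.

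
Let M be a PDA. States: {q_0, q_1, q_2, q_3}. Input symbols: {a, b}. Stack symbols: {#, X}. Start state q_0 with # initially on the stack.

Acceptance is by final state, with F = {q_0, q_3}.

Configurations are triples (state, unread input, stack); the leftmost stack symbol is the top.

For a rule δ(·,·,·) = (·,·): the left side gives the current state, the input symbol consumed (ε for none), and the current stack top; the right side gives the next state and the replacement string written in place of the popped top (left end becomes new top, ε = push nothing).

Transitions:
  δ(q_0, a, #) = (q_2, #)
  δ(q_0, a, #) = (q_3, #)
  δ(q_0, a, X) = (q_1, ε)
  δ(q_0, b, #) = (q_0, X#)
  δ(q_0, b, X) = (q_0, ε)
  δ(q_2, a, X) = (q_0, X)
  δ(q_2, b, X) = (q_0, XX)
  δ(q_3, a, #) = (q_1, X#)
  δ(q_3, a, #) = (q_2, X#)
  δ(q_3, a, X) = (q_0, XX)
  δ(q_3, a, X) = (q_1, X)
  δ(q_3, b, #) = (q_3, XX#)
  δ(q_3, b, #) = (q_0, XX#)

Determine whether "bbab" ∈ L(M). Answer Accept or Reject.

Accept

One accepting computation: (q_0, bbab, #) ⊢ (q_0, bab, X#) ⊢ (q_0, ab, #) ⊢ (q_3, b, #) ⊢ (q_3, ε, XX#)
All input consumed and state q_3 ∈ F.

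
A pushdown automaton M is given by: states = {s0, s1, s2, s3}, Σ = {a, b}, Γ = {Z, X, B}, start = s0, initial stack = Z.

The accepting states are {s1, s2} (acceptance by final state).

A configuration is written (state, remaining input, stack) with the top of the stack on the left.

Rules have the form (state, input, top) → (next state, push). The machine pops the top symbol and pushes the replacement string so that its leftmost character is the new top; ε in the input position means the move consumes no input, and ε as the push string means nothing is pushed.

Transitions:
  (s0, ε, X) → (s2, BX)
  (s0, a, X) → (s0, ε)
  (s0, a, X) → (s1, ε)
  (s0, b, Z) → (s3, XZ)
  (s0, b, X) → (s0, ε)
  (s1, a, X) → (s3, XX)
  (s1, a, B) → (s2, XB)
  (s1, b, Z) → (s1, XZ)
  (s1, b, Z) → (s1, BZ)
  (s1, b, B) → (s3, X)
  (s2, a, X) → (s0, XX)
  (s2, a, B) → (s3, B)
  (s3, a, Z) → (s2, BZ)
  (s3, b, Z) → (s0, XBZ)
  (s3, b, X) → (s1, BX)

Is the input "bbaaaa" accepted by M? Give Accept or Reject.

Accept

One accepting computation: (s0, bbaaaa, Z) ⊢ (s3, baaaa, XZ) ⊢ (s1, aaaa, BXZ) ⊢ (s2, aaa, XBXZ) ⊢ (s0, aa, XXBXZ) ⊢ (s0, a, XBXZ) ⊢ (s1, ε, BXZ)
All input consumed and state s1 ∈ F.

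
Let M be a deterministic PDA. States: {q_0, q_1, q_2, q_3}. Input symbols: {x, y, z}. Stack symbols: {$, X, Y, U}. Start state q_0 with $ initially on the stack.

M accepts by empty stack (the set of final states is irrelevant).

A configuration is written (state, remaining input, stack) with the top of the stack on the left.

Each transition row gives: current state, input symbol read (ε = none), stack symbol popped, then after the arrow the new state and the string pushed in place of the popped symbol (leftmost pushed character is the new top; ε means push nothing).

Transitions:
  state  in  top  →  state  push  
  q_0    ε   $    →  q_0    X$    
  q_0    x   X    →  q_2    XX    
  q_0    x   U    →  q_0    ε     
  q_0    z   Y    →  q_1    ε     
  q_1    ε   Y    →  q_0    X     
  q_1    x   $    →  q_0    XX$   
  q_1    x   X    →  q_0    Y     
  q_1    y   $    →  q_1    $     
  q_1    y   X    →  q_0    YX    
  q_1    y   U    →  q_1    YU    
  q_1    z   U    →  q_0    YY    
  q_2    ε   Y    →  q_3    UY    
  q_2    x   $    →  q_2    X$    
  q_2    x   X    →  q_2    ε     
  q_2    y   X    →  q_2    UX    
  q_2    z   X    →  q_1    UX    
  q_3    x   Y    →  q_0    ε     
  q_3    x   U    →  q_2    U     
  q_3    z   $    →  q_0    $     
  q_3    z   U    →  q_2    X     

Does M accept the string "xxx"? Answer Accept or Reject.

Reject

(q_0, xxx, $) ⊢ (q_0, xxx, X$) ⊢ (q_2, xx, XX$) ⊢ (q_2, x, X$) ⊢ (q_2, ε, $)
All input consumed; stack is $, not empty, and no further ε-move applies.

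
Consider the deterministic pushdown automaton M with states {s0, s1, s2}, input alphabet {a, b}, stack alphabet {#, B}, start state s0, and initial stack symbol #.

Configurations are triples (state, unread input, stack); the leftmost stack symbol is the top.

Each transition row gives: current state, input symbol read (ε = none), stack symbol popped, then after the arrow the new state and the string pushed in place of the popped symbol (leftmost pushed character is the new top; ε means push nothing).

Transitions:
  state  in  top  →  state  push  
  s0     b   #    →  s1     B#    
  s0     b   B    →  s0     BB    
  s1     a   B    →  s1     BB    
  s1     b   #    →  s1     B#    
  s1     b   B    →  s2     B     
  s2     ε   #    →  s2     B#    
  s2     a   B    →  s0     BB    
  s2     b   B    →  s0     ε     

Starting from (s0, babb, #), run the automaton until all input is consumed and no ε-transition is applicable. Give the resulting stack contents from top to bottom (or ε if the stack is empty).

(s0, babb, #)
  read b, top #: go to s1, push B# → (s1, abb, B#)
  read a, top B: go to s1, push BB → (s1, bb, BB#)
  read b, top B: go to s2, push B → (s2, b, BB#)
  read b, top B: go to s0, push ε → (s0, ε, B#)
All input consumed in state s0 with stack B#.

B#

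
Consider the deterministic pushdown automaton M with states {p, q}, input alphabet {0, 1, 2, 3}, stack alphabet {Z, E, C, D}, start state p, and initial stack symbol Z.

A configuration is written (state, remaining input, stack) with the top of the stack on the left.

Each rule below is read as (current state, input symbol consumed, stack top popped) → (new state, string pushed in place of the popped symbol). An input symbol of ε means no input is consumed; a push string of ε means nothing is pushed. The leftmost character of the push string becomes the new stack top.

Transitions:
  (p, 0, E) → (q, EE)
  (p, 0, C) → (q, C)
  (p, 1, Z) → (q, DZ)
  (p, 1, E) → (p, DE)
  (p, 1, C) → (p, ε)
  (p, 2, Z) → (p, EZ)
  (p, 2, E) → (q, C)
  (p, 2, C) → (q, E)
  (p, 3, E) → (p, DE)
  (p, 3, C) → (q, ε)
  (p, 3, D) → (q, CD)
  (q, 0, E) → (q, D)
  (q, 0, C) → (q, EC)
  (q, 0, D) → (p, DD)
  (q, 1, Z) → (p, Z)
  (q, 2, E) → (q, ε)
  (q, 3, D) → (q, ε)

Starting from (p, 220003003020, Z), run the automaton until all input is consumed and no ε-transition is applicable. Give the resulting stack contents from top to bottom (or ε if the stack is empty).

(p, 220003003020, Z)
  read 2, top Z: go to p, push EZ → (p, 20003003020, EZ)
  read 2, top E: go to q, push C → (q, 0003003020, CZ)
  read 0, top C: go to q, push EC → (q, 003003020, ECZ)
  read 0, top E: go to q, push D → (q, 03003020, DCZ)
  read 0, top D: go to p, push DD → (p, 3003020, DDCZ)
  read 3, top D: go to q, push CD → (q, 003020, CDDCZ)
  read 0, top C: go to q, push EC → (q, 03020, ECDDCZ)
  read 0, top E: go to q, push D → (q, 3020, DCDDCZ)
  read 3, top D: go to q, push ε → (q, 020, CDDCZ)
  read 0, top C: go to q, push EC → (q, 20, ECDDCZ)
  read 2, top E: go to q, push ε → (q, 0, CDDCZ)
  read 0, top C: go to q, push EC → (q, ε, ECDDCZ)
All input consumed in state q with stack ECDDCZ.

ECDDCZ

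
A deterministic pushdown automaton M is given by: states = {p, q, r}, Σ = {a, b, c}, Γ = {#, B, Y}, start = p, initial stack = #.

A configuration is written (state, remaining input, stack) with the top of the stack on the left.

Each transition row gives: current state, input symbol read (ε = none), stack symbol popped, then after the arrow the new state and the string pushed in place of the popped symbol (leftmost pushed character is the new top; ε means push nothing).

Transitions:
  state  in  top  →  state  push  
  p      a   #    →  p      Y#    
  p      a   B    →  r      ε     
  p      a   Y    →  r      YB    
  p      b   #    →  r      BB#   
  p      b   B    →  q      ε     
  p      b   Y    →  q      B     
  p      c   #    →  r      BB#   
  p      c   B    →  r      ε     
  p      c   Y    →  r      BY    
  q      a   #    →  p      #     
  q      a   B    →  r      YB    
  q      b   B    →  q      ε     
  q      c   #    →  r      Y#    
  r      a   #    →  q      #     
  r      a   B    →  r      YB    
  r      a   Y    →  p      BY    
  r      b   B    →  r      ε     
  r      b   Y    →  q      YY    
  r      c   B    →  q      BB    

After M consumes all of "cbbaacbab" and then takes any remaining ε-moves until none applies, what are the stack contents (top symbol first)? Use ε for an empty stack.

YYB#

(p, cbbaacbab, #)
  read c, top #: go to r, push BB# → (r, bbaacbab, BB#)
  read b, top B: go to r, push ε → (r, baacbab, B#)
  read b, top B: go to r, push ε → (r, aacbab, #)
  read a, top #: go to q, push # → (q, acbab, #)
  read a, top #: go to p, push # → (p, cbab, #)
  read c, top #: go to r, push BB# → (r, bab, BB#)
  read b, top B: go to r, push ε → (r, ab, B#)
  read a, top B: go to r, push YB → (r, b, YB#)
  read b, top Y: go to q, push YY → (q, ε, YYB#)
All input consumed in state q with stack YYB#.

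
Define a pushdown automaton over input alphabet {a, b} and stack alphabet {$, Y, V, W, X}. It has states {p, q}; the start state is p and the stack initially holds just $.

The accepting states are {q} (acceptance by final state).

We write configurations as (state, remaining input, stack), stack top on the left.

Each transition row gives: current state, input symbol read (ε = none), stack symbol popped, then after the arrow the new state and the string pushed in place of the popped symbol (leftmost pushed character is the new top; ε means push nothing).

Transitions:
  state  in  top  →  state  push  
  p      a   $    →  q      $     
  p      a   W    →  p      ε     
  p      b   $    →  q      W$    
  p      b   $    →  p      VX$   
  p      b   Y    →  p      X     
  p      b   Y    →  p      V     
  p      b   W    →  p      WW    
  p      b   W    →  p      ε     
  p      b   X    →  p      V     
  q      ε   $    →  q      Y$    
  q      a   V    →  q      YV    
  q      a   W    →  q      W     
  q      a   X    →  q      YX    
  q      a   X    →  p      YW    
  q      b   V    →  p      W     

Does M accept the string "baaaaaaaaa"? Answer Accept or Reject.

Accept

One accepting computation: (p, baaaaaaaaa, $) ⊢ (q, aaaaaaaaa, W$) ⊢ (q, aaaaaaaa, W$) ⊢ (q, aaaaaaa, W$) ⊢ (q, aaaaaa, W$) ⊢ (q, aaaaa, W$) ⊢ (q, aaaa, W$) ⊢ (q, aaa, W$) ⊢ (q, aa, W$) ⊢ (q, a, W$) ⊢ (q, ε, W$)
All input consumed and state q ∈ F.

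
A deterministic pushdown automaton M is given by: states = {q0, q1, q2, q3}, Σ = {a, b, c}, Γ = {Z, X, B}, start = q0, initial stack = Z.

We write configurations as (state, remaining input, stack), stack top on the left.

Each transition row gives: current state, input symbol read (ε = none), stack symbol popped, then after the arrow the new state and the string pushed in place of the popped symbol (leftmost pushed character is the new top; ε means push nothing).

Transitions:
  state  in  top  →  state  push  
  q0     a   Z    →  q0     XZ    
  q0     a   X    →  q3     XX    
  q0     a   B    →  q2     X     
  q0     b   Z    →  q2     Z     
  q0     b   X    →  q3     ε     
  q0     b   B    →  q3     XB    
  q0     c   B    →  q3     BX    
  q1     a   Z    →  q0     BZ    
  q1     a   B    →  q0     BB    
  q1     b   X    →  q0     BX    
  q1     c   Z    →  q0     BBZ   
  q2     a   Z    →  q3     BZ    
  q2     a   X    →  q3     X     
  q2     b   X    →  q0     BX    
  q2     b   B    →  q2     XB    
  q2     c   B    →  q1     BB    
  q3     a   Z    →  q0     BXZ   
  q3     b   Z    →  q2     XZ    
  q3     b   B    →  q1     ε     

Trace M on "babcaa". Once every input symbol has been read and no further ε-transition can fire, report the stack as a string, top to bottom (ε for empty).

XBZ

(q0, babcaa, Z) ⊢ (q2, abcaa, Z) ⊢ (q3, bcaa, BZ) ⊢ (q1, caa, Z) ⊢ (q0, aa, BBZ) ⊢ (q2, a, XBZ) ⊢ (q3, ε, XBZ)
All input consumed in state q3 with stack XBZ.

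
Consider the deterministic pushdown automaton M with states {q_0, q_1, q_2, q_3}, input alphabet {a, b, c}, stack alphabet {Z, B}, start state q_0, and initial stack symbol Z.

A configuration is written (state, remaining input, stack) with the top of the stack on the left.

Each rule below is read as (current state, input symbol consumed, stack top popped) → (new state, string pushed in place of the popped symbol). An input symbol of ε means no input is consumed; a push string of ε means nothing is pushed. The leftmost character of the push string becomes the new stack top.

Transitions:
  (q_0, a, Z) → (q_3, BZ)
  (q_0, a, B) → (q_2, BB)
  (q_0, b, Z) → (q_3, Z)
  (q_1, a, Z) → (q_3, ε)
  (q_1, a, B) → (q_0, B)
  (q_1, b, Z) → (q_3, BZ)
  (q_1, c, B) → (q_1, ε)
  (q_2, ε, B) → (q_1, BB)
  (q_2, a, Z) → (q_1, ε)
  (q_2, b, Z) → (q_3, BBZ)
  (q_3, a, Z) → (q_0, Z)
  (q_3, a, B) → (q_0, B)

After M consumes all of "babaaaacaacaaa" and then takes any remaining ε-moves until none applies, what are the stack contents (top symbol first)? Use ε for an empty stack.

BBBBBZ

(q_0, babaaaacaacaaa, Z) ⊢ (q_3, abaaaacaacaaa, Z) ⊢ (q_0, baaaacaacaaa, Z) ⊢ (q_3, aaaacaacaaa, Z) ⊢ (q_0, aaacaacaaa, Z) ⊢ (q_3, aacaacaaa, BZ) ⊢ (q_0, acaacaaa, BZ) ⊢ (q_2, caacaaa, BBZ) ⊢ (q_1, caacaaa, BBBZ) ⊢ (q_1, aacaaa, BBZ) ⊢ (q_0, acaaa, BBZ) ⊢ (q_2, caaa, BBBZ) ⊢ (q_1, caaa, BBBBZ) ⊢ (q_1, aaa, BBBZ) ⊢ (q_0, aa, BBBZ) ⊢ (q_2, a, BBBBZ) ⊢ (q_1, a, BBBBBZ) ⊢ (q_0, ε, BBBBBZ)
All input consumed in state q_0 with stack BBBBBZ.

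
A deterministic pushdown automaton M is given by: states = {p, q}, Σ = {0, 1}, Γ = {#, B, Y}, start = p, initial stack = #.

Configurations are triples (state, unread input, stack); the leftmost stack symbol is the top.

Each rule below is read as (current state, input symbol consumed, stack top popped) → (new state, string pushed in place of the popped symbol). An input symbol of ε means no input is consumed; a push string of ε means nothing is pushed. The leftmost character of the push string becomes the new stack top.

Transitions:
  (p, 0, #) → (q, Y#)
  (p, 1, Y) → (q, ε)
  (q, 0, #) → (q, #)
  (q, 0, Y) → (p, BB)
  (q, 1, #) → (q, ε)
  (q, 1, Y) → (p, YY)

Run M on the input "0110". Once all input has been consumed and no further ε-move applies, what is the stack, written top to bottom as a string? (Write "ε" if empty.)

(p, 0110, #)
  read 0, top #: go to q, push Y# → (q, 110, Y#)
  read 1, top Y: go to p, push YY → (p, 10, YY#)
  read 1, top Y: go to q, push ε → (q, 0, Y#)
  read 0, top Y: go to p, push BB → (p, ε, BB#)
All input consumed in state p with stack BB#.

BB#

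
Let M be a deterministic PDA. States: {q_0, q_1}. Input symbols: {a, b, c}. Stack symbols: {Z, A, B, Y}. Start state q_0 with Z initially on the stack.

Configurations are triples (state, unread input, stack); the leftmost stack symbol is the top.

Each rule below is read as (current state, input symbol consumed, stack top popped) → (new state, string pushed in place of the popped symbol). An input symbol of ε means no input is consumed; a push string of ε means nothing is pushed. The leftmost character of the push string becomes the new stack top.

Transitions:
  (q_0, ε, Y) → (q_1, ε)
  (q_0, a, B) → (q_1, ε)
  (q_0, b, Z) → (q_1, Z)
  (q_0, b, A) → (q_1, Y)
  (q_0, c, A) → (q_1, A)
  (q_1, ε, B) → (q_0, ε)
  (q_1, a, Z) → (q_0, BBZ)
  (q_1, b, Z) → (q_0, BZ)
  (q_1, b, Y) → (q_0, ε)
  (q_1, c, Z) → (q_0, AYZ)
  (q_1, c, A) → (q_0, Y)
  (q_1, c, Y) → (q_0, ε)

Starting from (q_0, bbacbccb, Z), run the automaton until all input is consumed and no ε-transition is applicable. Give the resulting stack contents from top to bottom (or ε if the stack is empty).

(q_0, bbacbccb, Z) ⊢ (q_1, bacbccb, Z) ⊢ (q_0, acbccb, BZ) ⊢ (q_1, cbccb, Z) ⊢ (q_0, bccb, AYZ) ⊢ (q_1, ccb, YYZ) ⊢ (q_0, cb, YZ) ⊢ (q_1, cb, Z) ⊢ (q_0, b, AYZ) ⊢ (q_1, ε, YYZ)
All input consumed in state q_1 with stack YYZ.

YYZ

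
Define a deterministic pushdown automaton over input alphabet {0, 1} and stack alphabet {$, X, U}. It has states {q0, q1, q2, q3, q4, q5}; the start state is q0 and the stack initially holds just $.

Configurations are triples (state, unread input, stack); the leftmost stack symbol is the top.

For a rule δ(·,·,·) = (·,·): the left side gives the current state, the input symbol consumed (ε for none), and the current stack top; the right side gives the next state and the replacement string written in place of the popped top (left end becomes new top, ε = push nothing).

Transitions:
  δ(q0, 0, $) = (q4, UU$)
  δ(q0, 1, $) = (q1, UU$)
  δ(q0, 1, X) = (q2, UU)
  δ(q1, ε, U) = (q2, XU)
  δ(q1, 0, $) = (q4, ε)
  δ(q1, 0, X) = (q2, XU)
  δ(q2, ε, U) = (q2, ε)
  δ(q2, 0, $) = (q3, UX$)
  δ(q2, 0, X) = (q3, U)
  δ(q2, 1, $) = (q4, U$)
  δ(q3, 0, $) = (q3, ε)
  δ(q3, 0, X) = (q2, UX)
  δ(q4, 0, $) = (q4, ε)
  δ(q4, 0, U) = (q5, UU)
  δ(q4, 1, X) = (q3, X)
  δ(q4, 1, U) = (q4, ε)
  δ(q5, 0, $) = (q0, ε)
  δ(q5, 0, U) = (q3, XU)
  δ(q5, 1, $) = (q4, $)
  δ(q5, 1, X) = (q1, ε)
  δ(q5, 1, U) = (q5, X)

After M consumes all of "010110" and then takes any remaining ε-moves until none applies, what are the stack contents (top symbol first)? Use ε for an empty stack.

UU$

(q0, 010110, $)
  read 0, top $: go to q4, push UU$ → (q4, 10110, UU$)
  read 1, top U: go to q4, push ε → (q4, 0110, U$)
  read 0, top U: go to q5, push UU → (q5, 110, UU$)
  read 1, top U: go to q5, push X → (q5, 10, XU$)
  read 1, top X: go to q1, push ε → (q1, 0, U$)
  ε-move, top U: go to q2, push XU → (q2, 0, XU$)
  read 0, top X: go to q3, push U → (q3, ε, UU$)
All input consumed in state q3 with stack UU$.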